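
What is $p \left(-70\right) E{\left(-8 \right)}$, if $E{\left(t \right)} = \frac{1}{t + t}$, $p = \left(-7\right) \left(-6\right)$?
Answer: $\frac{735}{4} \approx 183.75$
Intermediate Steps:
$p = 42$
$E{\left(t \right)} = \frac{1}{2 t}$
$p \left(-70\right) E{\left(-8 \right)} = 42 \left(-70\right) \frac{1}{2 \left(-8\right)} = - 2940 \cdot \frac{1}{2} \left(- \frac{1}{8}\right) = \left(-2940\right) \left(- \frac{1}{16}\right) = \frac{735}{4}$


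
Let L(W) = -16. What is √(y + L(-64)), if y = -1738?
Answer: I*√1754 ≈ 41.881*I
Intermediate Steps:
√(y + L(-64)) = √(-1738 - 16) = √(-1754) = I*√1754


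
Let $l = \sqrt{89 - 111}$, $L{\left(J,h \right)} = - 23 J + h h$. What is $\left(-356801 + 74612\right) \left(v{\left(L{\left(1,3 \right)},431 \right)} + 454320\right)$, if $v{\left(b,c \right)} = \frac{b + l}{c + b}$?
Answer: $- \frac{17820369483838}{139} - \frac{94063 i \sqrt{22}}{139} \approx -1.282 \cdot 10^{11} - 3174.1 i$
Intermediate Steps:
$L{\left(J,h \right)} = h^{2} - 23 J$ ($L{\left(J,h \right)} = - 23 J + h^{2} = h^{2} - 23 J$)
$l = i \sqrt{22}$ ($l = \sqrt{-22} = i \sqrt{22} \approx 4.6904 i$)
$v{\left(b,c \right)} = \frac{b + i \sqrt{22}}{b + c}$ ($v{\left(b,c \right)} = \frac{b + i \sqrt{22}}{c + b} = \frac{b + i \sqrt{22}}{b + c}$)
$\left(-356801 + 74612\right) \left(v{\left(L{\left(1,3 \right)},431 \right)} + 454320\right) = \left(-356801 + 74612\right) \left(\frac{\left(3^{2} - 23\right) + i \sqrt{22}}{\left(3^{2} - 23\right) + 431} + 454320\right) = - 282189 \left(\frac{\left(9 - 23\right) + i \sqrt{22}}{\left(9 - 23\right) + 431} + 454320\right) = - 282189 \left(\frac{-14 + i \sqrt{22}}{-14 + 431} + 454320\right) = - 282189 \left(\frac{-14 + i \sqrt{22}}{417} + 454320\right) = - 282189 \left(\left(- \frac{14}{417} + \frac{i \sqrt{22}}{417}\right) + 454320\right) = - 282189 \left(\frac{189451426}{417} + \frac{i \sqrt{22}}{417}\right) = - \frac{17820369483838}{139} - \frac{94063 i \sqrt{22}}{139}$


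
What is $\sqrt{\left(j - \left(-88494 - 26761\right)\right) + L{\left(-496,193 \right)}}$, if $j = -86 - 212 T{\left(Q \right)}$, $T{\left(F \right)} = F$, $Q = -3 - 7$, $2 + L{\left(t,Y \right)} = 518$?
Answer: $\sqrt{117805} \approx 343.23$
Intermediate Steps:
$L{\left(t,Y \right)} = 516$ ($L{\left(t,Y \right)} = -2 + 518 = 516$)
$Q = -10$ ($Q = -3 - 7 = -10$)
$j = 2034$ ($j = -86 - -2120 = -86 + 2120 = 2034$)
$\sqrt{\left(j - \left(-88494 - 26761\right)\right) + L{\left(-496,193 \right)}} = \sqrt{\left(2034 - \left(-88494 - 26761\right)\right) + 516} = \sqrt{\left(2034 - -115255\right) + 516} = \sqrt{\left(2034 + 115255\right) + 516} = \sqrt{117289 + 516} = \sqrt{117805}$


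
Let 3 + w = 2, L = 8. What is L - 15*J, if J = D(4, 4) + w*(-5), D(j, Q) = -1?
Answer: -52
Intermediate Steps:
w = -1 (w = -3 + 2 = -1)
J = 4 (J = -1 - 1*(-5) = -1 + 5 = 4)
L - 15*J = 8 - 15*4 = 8 - 60 = -52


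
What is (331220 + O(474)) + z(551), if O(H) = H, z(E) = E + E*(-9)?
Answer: 327286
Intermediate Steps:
z(E) = -8*E (z(E) = E - 9*E = -8*E)
(331220 + O(474)) + z(551) = (331220 + 474) - 8*551 = 331694 - 4408 = 327286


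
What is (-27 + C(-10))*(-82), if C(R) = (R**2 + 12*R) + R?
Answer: 4674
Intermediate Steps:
C(R) = R**2 + 13*R
(-27 + C(-10))*(-82) = (-27 - 10*(13 - 10))*(-82) = (-27 - 10*3)*(-82) = (-27 - 30)*(-82) = -57*(-82) = 4674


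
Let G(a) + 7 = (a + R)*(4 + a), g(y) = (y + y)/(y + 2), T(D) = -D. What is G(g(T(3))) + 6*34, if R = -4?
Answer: 217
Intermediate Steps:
g(y) = 2*y/(2 + y) (g(y) = (2*y)/(2 + y) = 2*y/(2 + y))
G(a) = -7 + (-4 + a)*(4 + a) (G(a) = -7 + (a - 4)*(4 + a) = -7 + (-4 + a)*(4 + a))
G(g(T(3))) + 6*34 = (-23 + (2*(-1*3)/(2 - 1*3))**2) + 6*34 = (-23 + (2*(-3)/(2 - 3))**2) + 204 = (-23 + (2*(-3)/(-1))**2) + 204 = (-23 + (2*(-3)*(-1))**2) + 204 = (-23 + 6**2) + 204 = (-23 + 36) + 204 = 13 + 204 = 217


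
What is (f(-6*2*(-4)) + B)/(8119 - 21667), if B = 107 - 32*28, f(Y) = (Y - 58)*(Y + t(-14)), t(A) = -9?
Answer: 393/4516 ≈ 0.087024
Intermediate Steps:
f(Y) = (-58 + Y)*(-9 + Y) (f(Y) = (Y - 58)*(Y - 9) = (-58 + Y)*(-9 + Y))
B = -789 (B = 107 - 896 = -789)
(f(-6*2*(-4)) + B)/(8119 - 21667) = ((522 + (-6*2*(-4))² - 67*(-6*2)*(-4)) - 789)/(8119 - 21667) = ((522 + (-12*(-4))² - (-804)*(-4)) - 789)/(-13548) = ((522 + 48² - 67*48) - 789)*(-1/13548) = ((522 + 2304 - 3216) - 789)*(-1/13548) = (-390 - 789)*(-1/13548) = -1179*(-1/13548) = 393/4516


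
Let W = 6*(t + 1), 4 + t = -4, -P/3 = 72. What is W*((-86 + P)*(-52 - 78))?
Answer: -1648920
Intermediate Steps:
P = -216 (P = -3*72 = -216)
t = -8 (t = -4 - 4 = -8)
W = -42 (W = 6*(-8 + 1) = 6*(-7) = -42)
W*((-86 + P)*(-52 - 78)) = -42*(-86 - 216)*(-52 - 78) = -(-12684)*(-130) = -42*39260 = -1648920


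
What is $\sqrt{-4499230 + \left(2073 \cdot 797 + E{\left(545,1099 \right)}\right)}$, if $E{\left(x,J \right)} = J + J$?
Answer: $i \sqrt{2844851} \approx 1686.7 i$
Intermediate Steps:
$E{\left(x,J \right)} = 2 J$
$\sqrt{-4499230 + \left(2073 \cdot 797 + E{\left(545,1099 \right)}\right)} = \sqrt{-4499230 + \left(2073 \cdot 797 + 2 \cdot 1099\right)} = \sqrt{-4499230 + \left(1652181 + 2198\right)} = \sqrt{-4499230 + 1654379} = \sqrt{-2844851} = i \sqrt{2844851}$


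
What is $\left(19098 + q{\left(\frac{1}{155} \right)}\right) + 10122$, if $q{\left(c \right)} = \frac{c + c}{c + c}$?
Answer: $29221$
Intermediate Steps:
$q{\left(c \right)} = 1$ ($q{\left(c \right)} = \frac{2 c}{2 c} = 2 c \frac{1}{2 c} = 1$)
$\left(19098 + q{\left(\frac{1}{155} \right)}\right) + 10122 = \left(19098 + 1\right) + 10122 = 19099 + 10122 = 29221$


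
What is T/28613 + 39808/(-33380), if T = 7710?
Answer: -220416626/238775485 ≈ -0.92311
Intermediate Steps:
T/28613 + 39808/(-33380) = 7710/28613 + 39808/(-33380) = 7710*(1/28613) + 39808*(-1/33380) = 7710/28613 - 9952/8345 = -220416626/238775485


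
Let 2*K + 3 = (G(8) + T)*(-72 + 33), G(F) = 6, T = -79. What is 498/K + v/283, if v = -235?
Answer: -32206/67071 ≈ -0.48018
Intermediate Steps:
K = 1422 (K = -3/2 + ((6 - 79)*(-72 + 33))/2 = -3/2 + (-73*(-39))/2 = -3/2 + (½)*2847 = -3/2 + 2847/2 = 1422)
498/K + v/283 = 498/1422 - 235/283 = 498*(1/1422) - 235*1/283 = 83/237 - 235/283 = -32206/67071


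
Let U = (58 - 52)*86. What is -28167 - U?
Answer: -28683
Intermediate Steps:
U = 516 (U = 6*86 = 516)
-28167 - U = -28167 - 1*516 = -28167 - 516 = -28683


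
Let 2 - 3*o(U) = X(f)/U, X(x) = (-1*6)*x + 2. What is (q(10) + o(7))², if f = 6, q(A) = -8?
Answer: 1600/49 ≈ 32.653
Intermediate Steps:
X(x) = 2 - 6*x (X(x) = -6*x + 2 = 2 - 6*x)
o(U) = ⅔ + 34/(3*U) (o(U) = ⅔ - (2 - 6*6)/(3*U) = ⅔ - (2 - 36)/(3*U) = ⅔ - (-34)/(3*U) = ⅔ + 34/(3*U))
(q(10) + o(7))² = (-8 + (⅔)*(17 + 7)/7)² = (-8 + (⅔)*(⅐)*24)² = (-8 + 16/7)² = (-40/7)² = 1600/49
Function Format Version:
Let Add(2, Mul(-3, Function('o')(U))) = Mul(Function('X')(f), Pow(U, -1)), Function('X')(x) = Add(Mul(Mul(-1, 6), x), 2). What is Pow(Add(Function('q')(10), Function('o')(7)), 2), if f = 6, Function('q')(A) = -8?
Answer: Rational(1600, 49) ≈ 32.653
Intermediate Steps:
Function('X')(x) = Add(2, Mul(-6, x)) (Function('X')(x) = Add(Mul(-6, x), 2) = Add(2, Mul(-6, x)))
Function('o')(U) = Add(Rational(2, 3), Mul(Rational(34, 3), Pow(U, -1))) (Function('o')(U) = Add(Rational(2, 3), Mul(Rational(-1, 3), Mul(Add(2, Mul(-6, 6)), Pow(U, -1)))) = Add(Rational(2, 3), Mul(Rational(-1, 3), Mul(Add(2, -36), Pow(U, -1)))) = Add(Rational(2, 3), Mul(Rational(-1, 3), Mul(-34, Pow(U, -1)))) = Add(Rational(2, 3), Mul(Rational(34, 3), Pow(U, -1))))
Pow(Add(Function('q')(10), Function('o')(7)), 2) = Pow(Add(-8, Mul(Rational(2, 3), Pow(7, -1), Add(17, 7))), 2) = Pow(Add(-8, Mul(Rational(2, 3), Rational(1, 7), 24)), 2) = Pow(Add(-8, Rational(16, 7)), 2) = Pow(Rational(-40, 7), 2) = Rational(1600, 49)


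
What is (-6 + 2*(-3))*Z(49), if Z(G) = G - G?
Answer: 0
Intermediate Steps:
Z(G) = 0
(-6 + 2*(-3))*Z(49) = (-6 + 2*(-3))*0 = (-6 - 6)*0 = -12*0 = 0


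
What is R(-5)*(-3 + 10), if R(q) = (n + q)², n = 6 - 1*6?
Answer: 175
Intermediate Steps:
n = 0 (n = 6 - 6 = 0)
R(q) = q² (R(q) = (0 + q)² = q²)
R(-5)*(-3 + 10) = (-5)²*(-3 + 10) = 25*7 = 175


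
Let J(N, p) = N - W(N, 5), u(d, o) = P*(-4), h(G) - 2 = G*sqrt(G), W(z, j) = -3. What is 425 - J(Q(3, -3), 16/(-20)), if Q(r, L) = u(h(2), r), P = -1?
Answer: 418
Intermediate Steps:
h(G) = 2 + G**(3/2) (h(G) = 2 + G*sqrt(G) = 2 + G**(3/2))
u(d, o) = 4 (u(d, o) = -1*(-4) = 4)
Q(r, L) = 4
J(N, p) = 3 + N (J(N, p) = N - 1*(-3) = N + 3 = 3 + N)
425 - J(Q(3, -3), 16/(-20)) = 425 - (3 + 4) = 425 - 1*7 = 425 - 7 = 418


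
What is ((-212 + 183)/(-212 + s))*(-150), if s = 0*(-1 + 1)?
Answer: -2175/106 ≈ -20.519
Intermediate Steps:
s = 0 (s = 0*0 = 0)
((-212 + 183)/(-212 + s))*(-150) = ((-212 + 183)/(-212 + 0))*(-150) = -29/(-212)*(-150) = -29*(-1/212)*(-150) = (29/212)*(-150) = -2175/106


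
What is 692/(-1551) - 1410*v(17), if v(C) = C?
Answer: -37178162/1551 ≈ -23970.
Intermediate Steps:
692/(-1551) - 1410*v(17) = 692/(-1551) - 1410*17 = 692*(-1/1551) - 23970 = -692/1551 - 23970 = -37178162/1551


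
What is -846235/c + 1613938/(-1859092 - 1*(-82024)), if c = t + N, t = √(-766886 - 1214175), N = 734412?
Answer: (-806969*√1981061 + 1344556286718*I)/(888534*(√1981061 - 734412*I)) ≈ -2.0605 + 0.0022083*I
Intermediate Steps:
t = I*√1981061 (t = √(-1981061) = I*√1981061 ≈ 1407.5*I)
c = 734412 + I*√1981061 (c = I*√1981061 + 734412 = 734412 + I*√1981061 ≈ 7.3441e+5 + 1407.5*I)
-846235/c + 1613938/(-1859092 - 1*(-82024)) = -846235/(734412 + I*√1981061) + 1613938/(-1859092 - 1*(-82024)) = -846235/(734412 + I*√1981061) + 1613938/(-1859092 + 82024) = -846235/(734412 + I*√1981061) + 1613938/(-1777068) = -846235/(734412 + I*√1981061) + 1613938*(-1/1777068) = -846235/(734412 + I*√1981061) - 806969/888534 = -806969/888534 - 846235/(734412 + I*√1981061)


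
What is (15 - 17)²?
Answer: 4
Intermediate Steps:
(15 - 17)² = (-2)² = 4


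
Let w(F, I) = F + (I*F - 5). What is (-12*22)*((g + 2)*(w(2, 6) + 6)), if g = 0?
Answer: -7920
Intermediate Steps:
w(F, I) = -5 + F + F*I (w(F, I) = F + (F*I - 5) = F + (-5 + F*I) = -5 + F + F*I)
(-12*22)*((g + 2)*(w(2, 6) + 6)) = (-12*22)*((0 + 2)*((-5 + 2 + 2*6) + 6)) = -528*((-5 + 2 + 12) + 6) = -528*(9 + 6) = -528*15 = -264*30 = -7920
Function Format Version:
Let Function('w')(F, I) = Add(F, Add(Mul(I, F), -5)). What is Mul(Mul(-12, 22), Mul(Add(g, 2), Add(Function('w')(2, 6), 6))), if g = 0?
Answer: -7920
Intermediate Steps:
Function('w')(F, I) = Add(-5, F, Mul(F, I)) (Function('w')(F, I) = Add(F, Add(Mul(F, I), -5)) = Add(F, Add(-5, Mul(F, I))) = Add(-5, F, Mul(F, I)))
Mul(Mul(-12, 22), Mul(Add(g, 2), Add(Function('w')(2, 6), 6))) = Mul(Mul(-12, 22), Mul(Add(0, 2), Add(Add(-5, 2, Mul(2, 6)), 6))) = Mul(-264, Mul(2, Add(Add(-5, 2, 12), 6))) = Mul(-264, Mul(2, Add(9, 6))) = Mul(-264, Mul(2, 15)) = Mul(-264, 30) = -7920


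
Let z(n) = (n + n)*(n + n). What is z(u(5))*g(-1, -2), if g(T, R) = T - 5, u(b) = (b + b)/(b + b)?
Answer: -24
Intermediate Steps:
u(b) = 1 (u(b) = (2*b)/((2*b)) = (2*b)*(1/(2*b)) = 1)
g(T, R) = -5 + T
z(n) = 4*n² (z(n) = (2*n)*(2*n) = 4*n²)
z(u(5))*g(-1, -2) = (4*1²)*(-5 - 1) = (4*1)*(-6) = 4*(-6) = -24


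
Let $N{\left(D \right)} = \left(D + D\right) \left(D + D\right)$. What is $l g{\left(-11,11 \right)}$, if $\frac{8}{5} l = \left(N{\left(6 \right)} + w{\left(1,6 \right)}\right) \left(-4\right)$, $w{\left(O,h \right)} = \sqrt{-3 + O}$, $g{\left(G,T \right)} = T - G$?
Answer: $-7920 - 55 i \sqrt{2} \approx -7920.0 - 77.782 i$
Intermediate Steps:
$N{\left(D \right)} = 4 D^{2}$ ($N{\left(D \right)} = 2 D 2 D = 4 D^{2}$)
$l = -360 - \frac{5 i \sqrt{2}}{2}$ ($l = \frac{5 \left(4 \cdot 6^{2} + \sqrt{-3 + 1}\right) \left(-4\right)}{8} = \frac{5 \left(4 \cdot 36 + \sqrt{-2}\right) \left(-4\right)}{8} = \frac{5 \left(144 + i \sqrt{2}\right) \left(-4\right)}{8} = \frac{5 \left(-576 - 4 i \sqrt{2}\right)}{8} = -360 - \frac{5 i \sqrt{2}}{2} \approx -360.0 - 3.5355 i$)
$l g{\left(-11,11 \right)} = \left(-360 - \frac{5 i \sqrt{2}}{2}\right) \left(11 - -11\right) = \left(-360 - \frac{5 i \sqrt{2}}{2}\right) \left(11 + 11\right) = \left(-360 - \frac{5 i \sqrt{2}}{2}\right) 22 = -7920 - 55 i \sqrt{2}$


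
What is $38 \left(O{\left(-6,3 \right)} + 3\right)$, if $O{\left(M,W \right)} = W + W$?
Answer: $342$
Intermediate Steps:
$O{\left(M,W \right)} = 2 W$
$38 \left(O{\left(-6,3 \right)} + 3\right) = 38 \left(2 \cdot 3 + 3\right) = 38 \left(6 + 3\right) = 38 \cdot 9 = 342$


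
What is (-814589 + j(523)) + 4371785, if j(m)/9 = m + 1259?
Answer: 3573234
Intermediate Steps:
j(m) = 11331 + 9*m (j(m) = 9*(m + 1259) = 9*(1259 + m) = 11331 + 9*m)
(-814589 + j(523)) + 4371785 = (-814589 + (11331 + 9*523)) + 4371785 = (-814589 + (11331 + 4707)) + 4371785 = (-814589 + 16038) + 4371785 = -798551 + 4371785 = 3573234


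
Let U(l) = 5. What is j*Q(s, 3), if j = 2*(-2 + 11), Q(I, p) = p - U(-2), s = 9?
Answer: -36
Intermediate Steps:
Q(I, p) = -5 + p (Q(I, p) = p - 1*5 = p - 5 = -5 + p)
j = 18 (j = 2*9 = 18)
j*Q(s, 3) = 18*(-5 + 3) = 18*(-2) = -36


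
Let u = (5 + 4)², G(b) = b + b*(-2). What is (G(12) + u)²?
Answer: 4761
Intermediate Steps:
G(b) = -b (G(b) = b - 2*b = -b)
u = 81 (u = 9² = 81)
(G(12) + u)² = (-1*12 + 81)² = (-12 + 81)² = 69² = 4761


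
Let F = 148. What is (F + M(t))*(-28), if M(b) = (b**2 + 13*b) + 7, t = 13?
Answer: -13804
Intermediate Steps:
M(b) = 7 + b**2 + 13*b
(F + M(t))*(-28) = (148 + (7 + 13**2 + 13*13))*(-28) = (148 + (7 + 169 + 169))*(-28) = (148 + 345)*(-28) = 493*(-28) = -13804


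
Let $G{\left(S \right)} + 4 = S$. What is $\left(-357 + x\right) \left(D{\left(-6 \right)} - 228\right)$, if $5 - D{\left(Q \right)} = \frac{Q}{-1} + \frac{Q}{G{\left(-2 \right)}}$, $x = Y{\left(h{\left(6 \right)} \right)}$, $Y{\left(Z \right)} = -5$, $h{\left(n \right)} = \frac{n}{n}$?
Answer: $83260$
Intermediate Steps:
$h{\left(n \right)} = 1$
$G{\left(S \right)} = -4 + S$
$x = -5$
$D{\left(Q \right)} = 5 + \frac{7 Q}{6}$ ($D{\left(Q \right)} = 5 - \left(\frac{Q}{-1} + \frac{Q}{-4 - 2}\right) = 5 - \left(Q \left(-1\right) + \frac{Q}{-6}\right) = 5 - \left(- Q + Q \left(- \frac{1}{6}\right)\right) = 5 - \left(- Q - \frac{Q}{6}\right) = 5 - - \frac{7 Q}{6} = 5 + \frac{7 Q}{6}$)
$\left(-357 + x\right) \left(D{\left(-6 \right)} - 228\right) = \left(-357 - 5\right) \left(\left(5 + \frac{7}{6} \left(-6\right)\right) - 228\right) = - 362 \left(\left(5 - 7\right) - 228\right) = - 362 \left(-2 - 228\right) = \left(-362\right) \left(-230\right) = 83260$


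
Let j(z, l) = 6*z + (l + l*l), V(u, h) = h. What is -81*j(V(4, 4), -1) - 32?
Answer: -1976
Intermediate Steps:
j(z, l) = l + l² + 6*z (j(z, l) = 6*z + (l + l²) = l + l² + 6*z)
-81*j(V(4, 4), -1) - 32 = -81*(-1 + (-1)² + 6*4) - 32 = -81*(-1 + 1 + 24) - 32 = -81*24 - 32 = -1944 - 32 = -1976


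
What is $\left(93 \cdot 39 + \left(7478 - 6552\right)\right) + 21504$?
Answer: $26057$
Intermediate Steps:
$\left(93 \cdot 39 + \left(7478 - 6552\right)\right) + 21504 = \left(3627 + \left(7478 - 6552\right)\right) + 21504 = \left(3627 + 926\right) + 21504 = 4553 + 21504 = 26057$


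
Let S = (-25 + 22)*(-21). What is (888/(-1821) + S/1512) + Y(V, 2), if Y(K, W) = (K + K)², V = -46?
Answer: 123297055/14568 ≈ 8463.5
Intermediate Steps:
S = 63 (S = -3*(-21) = 63)
Y(K, W) = 4*K² (Y(K, W) = (2*K)² = 4*K²)
(888/(-1821) + S/1512) + Y(V, 2) = (888/(-1821) + 63/1512) + 4*(-46)² = (888*(-1/1821) + 63*(1/1512)) + 4*2116 = (-296/607 + 1/24) + 8464 = -6497/14568 + 8464 = 123297055/14568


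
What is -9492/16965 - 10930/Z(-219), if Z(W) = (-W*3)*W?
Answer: -131145554/271219455 ≈ -0.48354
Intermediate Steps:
Z(W) = -3*W² (Z(W) = (-3*W)*W = -3*W²)
-9492/16965 - 10930/Z(-219) = -9492/16965 - 10930/((-3*(-219)²)) = -9492*1/16965 - 10930/((-3*47961)) = -3164/5655 - 10930/(-143883) = -3164/5655 - 10930*(-1/143883) = -3164/5655 + 10930/143883 = -131145554/271219455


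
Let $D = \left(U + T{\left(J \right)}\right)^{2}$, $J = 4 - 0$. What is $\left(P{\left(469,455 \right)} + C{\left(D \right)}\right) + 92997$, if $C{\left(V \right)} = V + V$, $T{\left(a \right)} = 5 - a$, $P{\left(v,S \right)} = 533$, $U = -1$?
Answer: $93530$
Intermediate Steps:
$J = 4$ ($J = 4 + 0 = 4$)
$D = 0$ ($D = \left(-1 + \left(5 - 4\right)\right)^{2} = \left(-1 + 1\right)^{2} = 0^{2} = 0$)
$C{\left(V \right)} = 2 V$
$\left(P{\left(469,455 \right)} + C{\left(D \right)}\right) + 92997 = \left(533 + 2 \cdot 0\right) + 92997 = \left(533 + 0\right) + 92997 = 533 + 92997 = 93530$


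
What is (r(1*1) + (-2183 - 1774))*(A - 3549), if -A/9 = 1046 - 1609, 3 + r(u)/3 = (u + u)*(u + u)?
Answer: -6002172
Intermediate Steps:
r(u) = -9 + 12*u² (r(u) = -9 + 3*((u + u)*(u + u)) = -9 + 3*((2*u)*(2*u)) = -9 + 3*(4*u²) = -9 + 12*u²)
A = 5067 (A = -9*(1046 - 1609) = -9*(-563) = 5067)
(r(1*1) + (-2183 - 1774))*(A - 3549) = ((-9 + 12*(1*1)²) + (-2183 - 1774))*(5067 - 3549) = ((-9 + 12*1²) - 3957)*1518 = ((-9 + 12*1) - 3957)*1518 = ((-9 + 12) - 3957)*1518 = (3 - 3957)*1518 = -3954*1518 = -6002172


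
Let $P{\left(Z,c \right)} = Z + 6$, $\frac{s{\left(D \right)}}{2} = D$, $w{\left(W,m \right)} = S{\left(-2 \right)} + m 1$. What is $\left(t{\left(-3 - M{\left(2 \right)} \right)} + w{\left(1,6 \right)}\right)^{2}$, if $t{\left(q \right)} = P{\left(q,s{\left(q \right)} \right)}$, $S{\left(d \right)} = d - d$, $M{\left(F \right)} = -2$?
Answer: $121$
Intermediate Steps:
$S{\left(d \right)} = 0$
$w{\left(W,m \right)} = m$ ($w{\left(W,m \right)} = 0 + m 1 = 0 + m = m$)
$s{\left(D \right)} = 2 D$
$P{\left(Z,c \right)} = 6 + Z$
$t{\left(q \right)} = 6 + q$
$\left(t{\left(-3 - M{\left(2 \right)} \right)} + w{\left(1,6 \right)}\right)^{2} = \left(\left(6 - 1\right) + 6\right)^{2} = \left(5 + 6\right)^{2} = 11^{2} = 121$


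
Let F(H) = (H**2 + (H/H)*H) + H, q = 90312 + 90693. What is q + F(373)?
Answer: 320880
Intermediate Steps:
q = 181005
F(H) = H**2 + 2*H (F(H) = (H**2 + 1*H) + H = (H**2 + H) + H = (H + H**2) + H = H**2 + 2*H)
q + F(373) = 181005 + 373*(2 + 373) = 181005 + 373*375 = 181005 + 139875 = 320880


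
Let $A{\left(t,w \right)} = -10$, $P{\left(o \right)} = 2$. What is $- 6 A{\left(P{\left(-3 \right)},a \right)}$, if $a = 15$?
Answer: $60$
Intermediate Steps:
$- 6 A{\left(P{\left(-3 \right)},a \right)} = \left(-6\right) \left(-10\right) = 60$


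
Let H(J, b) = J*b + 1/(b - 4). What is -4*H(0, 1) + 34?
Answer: 106/3 ≈ 35.333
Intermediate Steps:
H(J, b) = 1/(-4 + b) + J*b (H(J, b) = J*b + 1/(-4 + b) = 1/(-4 + b) + J*b)
-4*H(0, 1) + 34 = -4*(1 + 0*1**2 - 4*0*1)/(-4 + 1) + 34 = -4*(1 + 0*1 + 0)/(-3) + 34 = -(-4)*(1 + 0 + 0)/3 + 34 = -(-4)/3 + 34 = -4*(-1/3) + 34 = 4/3 + 34 = 106/3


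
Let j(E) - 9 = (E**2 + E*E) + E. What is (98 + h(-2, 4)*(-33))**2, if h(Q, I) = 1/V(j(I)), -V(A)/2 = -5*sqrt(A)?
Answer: 4802121/500 - 1078*sqrt(5)/25 ≈ 9507.8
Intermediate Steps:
j(E) = 9 + E + 2*E**2 (j(E) = 9 + ((E**2 + E*E) + E) = 9 + ((E**2 + E**2) + E) = 9 + (2*E**2 + E) = 9 + (E + 2*E**2) = 9 + E + 2*E**2)
V(A) = 10*sqrt(A) (V(A) = -(-10)*sqrt(A) = 10*sqrt(A))
h(Q, I) = 1/(10*sqrt(9 + I + 2*I**2))
(98 + h(-2, 4)*(-33))**2 = (98 + (1/(10*sqrt(9 + 4 + 2*4**2)))*(-33))**2 = (98 + (1/(10*sqrt(9 + 4 + 2*16)))*(-33))**2 = (98 + (1/(10*sqrt(9 + 4 + 32)))*(-33))**2 = (98 + (1/(10*sqrt(45)))*(-33))**2 = (98 + ((sqrt(5)/15)/10)*(-33))**2 = (98 + (sqrt(5)/150)*(-33))**2 = (98 - 11*sqrt(5)/50)**2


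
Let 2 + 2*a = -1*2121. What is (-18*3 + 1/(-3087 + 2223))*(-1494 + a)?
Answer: 238463927/1728 ≈ 1.3800e+5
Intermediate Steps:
a = -2123/2 (a = -1 + (-1*2121)/2 = -1 + (½)*(-2121) = -1 - 2121/2 = -2123/2 ≈ -1061.5)
(-18*3 + 1/(-3087 + 2223))*(-1494 + a) = (-18*3 + 1/(-3087 + 2223))*(-1494 - 2123/2) = (-54 + 1/(-864))*(-5111/2) = (-54 - 1/864)*(-5111/2) = -46657/864*(-5111/2) = 238463927/1728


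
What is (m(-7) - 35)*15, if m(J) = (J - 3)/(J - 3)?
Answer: -510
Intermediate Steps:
m(J) = 1 (m(J) = (-3 + J)/(-3 + J) = 1)
(m(-7) - 35)*15 = (1 - 35)*15 = -34*15 = -510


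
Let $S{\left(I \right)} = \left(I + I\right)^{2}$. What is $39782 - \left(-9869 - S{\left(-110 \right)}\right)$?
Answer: $98051$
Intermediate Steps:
$S{\left(I \right)} = 4 I^{2}$ ($S{\left(I \right)} = \left(2 I\right)^{2} = 4 I^{2}$)
$39782 - \left(-9869 - S{\left(-110 \right)}\right) = 39782 + \left(\left(4 \left(-110\right)^{2} + 11236\right) - 1367\right) = 39782 + \left(\left(4 \cdot 12100 + 11236\right) - 1367\right) = 39782 + \left(\left(48400 + 11236\right) - 1367\right) = 39782 + \left(59636 - 1367\right) = 39782 + 58269 = 98051$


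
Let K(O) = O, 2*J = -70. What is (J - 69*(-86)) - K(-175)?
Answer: 6074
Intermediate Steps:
J = -35 (J = (½)*(-70) = -35)
(J - 69*(-86)) - K(-175) = (-35 - 69*(-86)) - 1*(-175) = (-35 + 5934) + 175 = 5899 + 175 = 6074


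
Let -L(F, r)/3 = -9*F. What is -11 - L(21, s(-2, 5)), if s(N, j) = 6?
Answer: -578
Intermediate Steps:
L(F, r) = 27*F (L(F, r) = -(-27)*F = 27*F)
-11 - L(21, s(-2, 5)) = -11 - 27*21 = -11 - 1*567 = -11 - 567 = -578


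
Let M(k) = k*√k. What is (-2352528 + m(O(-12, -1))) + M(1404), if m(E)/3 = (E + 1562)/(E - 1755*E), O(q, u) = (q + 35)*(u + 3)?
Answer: -47452843494/20171 + 8424*√39 ≈ -2.2999e+6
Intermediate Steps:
M(k) = k^(3/2)
O(q, u) = (3 + u)*(35 + q) (O(q, u) = (35 + q)*(3 + u) = (3 + u)*(35 + q))
m(E) = -3*(1562 + E)/(1754*E) (m(E) = 3*((E + 1562)/(E - 1755*E)) = 3*((1562 + E)/((-1754*E))) = 3*((1562 + E)*(-1/(1754*E))) = 3*(-(1562 + E)/(1754*E)) = -3*(1562 + E)/(1754*E))
(-2352528 + m(O(-12, -1))) + M(1404) = (-2352528 + 3*(-1562 - (105 + 3*(-12) + 35*(-1) - 12*(-1)))/(1754*(105 + 3*(-12) + 35*(-1) - 12*(-1)))) + 1404^(3/2) = (-2352528 + 3*(-1562 - (105 - 36 - 35 + 12))/(1754*(105 - 36 - 35 + 12))) + 8424*√39 = (-2352528 + (3/1754)*(-1562 - 1*46)/46) + 8424*√39 = (-2352528 + (3/1754)*(1/46)*(-1562 - 46)) + 8424*√39 = (-2352528 + (3/1754)*(1/46)*(-1608)) + 8424*√39 = (-2352528 - 1206/20171) + 8424*√39 = -47452843494/20171 + 8424*√39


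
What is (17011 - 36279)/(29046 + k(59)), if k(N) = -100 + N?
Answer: -19268/29005 ≈ -0.66430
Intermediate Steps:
(17011 - 36279)/(29046 + k(59)) = (17011 - 36279)/(29046 + (-100 + 59)) = -19268/(29046 - 41) = -19268/29005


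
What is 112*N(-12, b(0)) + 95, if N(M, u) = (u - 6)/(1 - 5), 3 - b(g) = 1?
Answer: 207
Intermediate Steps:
b(g) = 2 (b(g) = 3 - 1*1 = 3 - 1 = 2)
N(M, u) = 3/2 - u/4 (N(M, u) = (-6 + u)/(-4) = (-6 + u)*(-1/4) = 3/2 - u/4)
112*N(-12, b(0)) + 95 = 112*(3/2 - 1/4*2) + 95 = 112*(3/2 - 1/2) + 95 = 112*1 + 95 = 112 + 95 = 207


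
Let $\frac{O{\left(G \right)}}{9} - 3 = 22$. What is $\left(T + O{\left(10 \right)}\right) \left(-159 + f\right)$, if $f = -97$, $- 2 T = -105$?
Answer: $-71040$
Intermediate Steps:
$T = \frac{105}{2}$ ($T = \left(- \frac{1}{2}\right) \left(-105\right) = \frac{105}{2} \approx 52.5$)
$O{\left(G \right)} = 225$ ($O{\left(G \right)} = 27 + 9 \cdot 22 = 27 + 198 = 225$)
$\left(T + O{\left(10 \right)}\right) \left(-159 + f\right) = \left(\frac{105}{2} + 225\right) \left(-159 - 97\right) = \frac{555}{2} \left(-256\right) = -71040$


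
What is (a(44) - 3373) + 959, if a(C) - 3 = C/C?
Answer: -2410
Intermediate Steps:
a(C) = 4 (a(C) = 3 + C/C = 3 + 1 = 4)
(a(44) - 3373) + 959 = (4 - 3373) + 959 = -3369 + 959 = -2410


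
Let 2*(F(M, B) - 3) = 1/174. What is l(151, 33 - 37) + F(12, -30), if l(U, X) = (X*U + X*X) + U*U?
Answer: 7731169/348 ≈ 22216.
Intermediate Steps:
l(U, X) = U² + X² + U*X (l(U, X) = (U*X + X²) + U² = (X² + U*X) + U² = U² + X² + U*X)
F(M, B) = 1045/348 (F(M, B) = 3 + (½)/174 = 3 + (½)*(1/174) = 3 + 1/348 = 1045/348)
l(151, 33 - 37) + F(12, -30) = (151² + (33 - 37)² + 151*(33 - 37)) + 1045/348 = (22801 + (-4)² + 151*(-4)) + 1045/348 = (22801 + 16 - 604) + 1045/348 = 22213 + 1045/348 = 7731169/348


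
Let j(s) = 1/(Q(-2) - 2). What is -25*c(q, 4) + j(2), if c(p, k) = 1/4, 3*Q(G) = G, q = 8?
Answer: -53/8 ≈ -6.6250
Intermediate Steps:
Q(G) = G/3
c(p, k) = 1/4
j(s) = -3/8 (j(s) = 1/((1/3)*(-2) - 2) = 1/(-2/3 - 2) = 1/(-8/3) = -3/8)
-25*c(q, 4) + j(2) = -25*1/4 - 3/8 = -25/4 - 3/8 = -53/8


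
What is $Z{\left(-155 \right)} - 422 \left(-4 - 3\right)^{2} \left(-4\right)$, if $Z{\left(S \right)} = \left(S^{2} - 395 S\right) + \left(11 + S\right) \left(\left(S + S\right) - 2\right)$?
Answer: $212890$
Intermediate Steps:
$Z{\left(S \right)} = S^{2} - 395 S + \left(-2 + 2 S\right) \left(11 + S\right)$ ($Z{\left(S \right)} = \left(S^{2} - 395 S\right) + \left(11 + S\right) \left(2 S - 2\right) = \left(S^{2} - 395 S\right) + \left(11 + S\right) \left(-2 + 2 S\right) = \left(S^{2} - 395 S\right) + \left(-2 + 2 S\right) \left(11 + S\right) = S^{2} - 395 S + \left(-2 + 2 S\right) \left(11 + S\right)$)
$Z{\left(-155 \right)} - 422 \left(-4 - 3\right)^{2} \left(-4\right) = \left(-22 - -58125 + 3 \left(-155\right)^{2}\right) - 422 \left(-4 - 3\right)^{2} \left(-4\right) = \left(-22 + 58125 + 3 \cdot 24025\right) - 422 \left(-7\right)^{2} \left(-4\right) = \left(-22 + 58125 + 72075\right) - 422 \cdot 49 \left(-4\right) = 130178 - 422 \left(-196\right) = 130178 - -82712 = 130178 + 82712 = 212890$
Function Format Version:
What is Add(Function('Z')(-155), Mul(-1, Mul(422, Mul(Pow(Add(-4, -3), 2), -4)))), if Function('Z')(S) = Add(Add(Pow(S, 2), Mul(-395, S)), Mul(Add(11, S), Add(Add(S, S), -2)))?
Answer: 212890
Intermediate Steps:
Function('Z')(S) = Add(Pow(S, 2), Mul(-395, S), Mul(Add(-2, Mul(2, S)), Add(11, S))) (Function('Z')(S) = Add(Add(Pow(S, 2), Mul(-395, S)), Mul(Add(11, S), Add(Mul(2, S), -2))) = Add(Add(Pow(S, 2), Mul(-395, S)), Mul(Add(11, S), Add(-2, Mul(2, S)))) = Add(Add(Pow(S, 2), Mul(-395, S)), Mul(Add(-2, Mul(2, S)), Add(11, S))) = Add(Pow(S, 2), Mul(-395, S), Mul(Add(-2, Mul(2, S)), Add(11, S))))
Add(Function('Z')(-155), Mul(-1, Mul(422, Mul(Pow(Add(-4, -3), 2), -4)))) = Add(Add(-22, Mul(-375, -155), Mul(3, Pow(-155, 2))), Mul(-1, Mul(422, Mul(Pow(Add(-4, -3), 2), -4)))) = Add(Add(-22, 58125, Mul(3, 24025)), Mul(-1, Mul(422, Mul(Pow(-7, 2), -4)))) = Add(Add(-22, 58125, 72075), Mul(-1, Mul(422, Mul(49, -4)))) = Add(130178, Mul(-1, Mul(422, -196))) = Add(130178, Mul(-1, -82712)) = Add(130178, 82712) = 212890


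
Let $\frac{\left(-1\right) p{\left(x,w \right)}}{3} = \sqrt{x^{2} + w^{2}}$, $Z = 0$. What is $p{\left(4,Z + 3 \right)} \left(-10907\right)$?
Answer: $163605$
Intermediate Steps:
$p{\left(x,w \right)} = - 3 \sqrt{w^{2} + x^{2}}$ ($p{\left(x,w \right)} = - 3 \sqrt{x^{2} + w^{2}} = - 3 \sqrt{w^{2} + x^{2}}$)
$p{\left(4,Z + 3 \right)} \left(-10907\right) = - 3 \sqrt{\left(0 + 3\right)^{2} + 4^{2}} \left(-10907\right) = - 3 \sqrt{3^{2} + 16} \left(-10907\right) = - 3 \sqrt{9 + 16} \left(-10907\right) = - 3 \sqrt{25} \left(-10907\right) = \left(-3\right) 5 \left(-10907\right) = \left(-15\right) \left(-10907\right) = 163605$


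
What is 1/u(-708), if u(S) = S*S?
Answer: 1/501264 ≈ 1.9950e-6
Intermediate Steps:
u(S) = S²
1/u(-708) = 1/((-708)²) = 1/501264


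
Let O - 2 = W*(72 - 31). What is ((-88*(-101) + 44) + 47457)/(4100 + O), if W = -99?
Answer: 56389/43 ≈ 1311.4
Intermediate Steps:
O = -4057 (O = 2 - 99*(72 - 31) = 2 - 99*41 = 2 - 4059 = -4057)
((-88*(-101) + 44) + 47457)/(4100 + O) = ((-88*(-101) + 44) + 47457)/(4100 - 4057) = ((8888 + 44) + 47457)/43 = (8932 + 47457)*(1/43) = 56389*(1/43) = 56389/43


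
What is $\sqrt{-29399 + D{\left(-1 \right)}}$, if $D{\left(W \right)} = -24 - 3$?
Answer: $i \sqrt{29426} \approx 171.54 i$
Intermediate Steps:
$D{\left(W \right)} = -27$
$\sqrt{-29399 + D{\left(-1 \right)}} = \sqrt{-29399 - 27} = \sqrt{-29426} = i \sqrt{29426}$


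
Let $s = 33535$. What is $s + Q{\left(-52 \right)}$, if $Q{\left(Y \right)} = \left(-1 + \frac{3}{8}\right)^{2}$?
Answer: $\frac{2146265}{64} \approx 33535.0$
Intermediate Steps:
$Q{\left(Y \right)} = \frac{25}{64}$ ($Q{\left(Y \right)} = \left(-1 + 3 \cdot \frac{1}{8}\right)^{2} = \left(-1 + \frac{3}{8}\right)^{2} = \left(- \frac{5}{8}\right)^{2} = \frac{25}{64}$)
$s + Q{\left(-52 \right)} = 33535 + \frac{25}{64} = \frac{2146265}{64}$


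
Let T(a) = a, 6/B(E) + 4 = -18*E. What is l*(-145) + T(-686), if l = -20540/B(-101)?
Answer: 2701316042/3 ≈ 9.0044e+8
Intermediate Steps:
B(E) = 6/(-4 - 18*E)
l = -18629780/3 (l = -20540/((-3/(2 + 9*(-101)))) = -20540/((-3/(2 - 909))) = -20540/((-3/(-907))) = -20540/((-3*(-1/907))) = -20540/3/907 = -20540*907/3 = -18629780/3 ≈ -6.2099e+6)
l*(-145) + T(-686) = -18629780/3*(-145) - 686 = 2701318100/3 - 686 = 2701316042/3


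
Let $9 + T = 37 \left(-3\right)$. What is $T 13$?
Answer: $-1560$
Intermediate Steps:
$T = -120$ ($T = -9 + 37 \left(-3\right) = -9 - 111 = -120$)
$T 13 = \left(-120\right) 13 = -1560$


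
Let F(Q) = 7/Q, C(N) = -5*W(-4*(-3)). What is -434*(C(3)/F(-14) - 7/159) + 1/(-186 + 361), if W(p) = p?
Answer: -1448594191/27825 ≈ -52061.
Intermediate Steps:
C(N) = -60 (C(N) = -(-20)*(-3) = -5*12 = -60)
-434*(C(3)/F(-14) - 7/159) + 1/(-186 + 361) = -434*(-60/(7/(-14)) - 7/159) + 1/(-186 + 361) = -434*(-60/(7*(-1/14)) - 7*1/159) + 1/175 = -434*(-60/(-1/2) - 7/159) + 1/175 = -434*(-60*(-2) - 7/159) + 1/175 = -434*(120 - 7/159) + 1/175 = -434*19073/159 + 1/175 = -8277682/159 + 1/175 = -1448594191/27825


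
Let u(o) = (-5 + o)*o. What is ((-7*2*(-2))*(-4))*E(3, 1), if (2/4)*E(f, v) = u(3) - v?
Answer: 1568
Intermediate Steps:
u(o) = o*(-5 + o)
E(f, v) = -12 - 2*v (E(f, v) = 2*(3*(-5 + 3) - v) = 2*(3*(-2) - v) = 2*(-6 - v) = -12 - 2*v)
((-7*2*(-2))*(-4))*E(3, 1) = ((-7*2*(-2))*(-4))*(-12 - 2*1) = (-14*(-2)*(-4))*(-12 - 2) = (28*(-4))*(-14) = -112*(-14) = 1568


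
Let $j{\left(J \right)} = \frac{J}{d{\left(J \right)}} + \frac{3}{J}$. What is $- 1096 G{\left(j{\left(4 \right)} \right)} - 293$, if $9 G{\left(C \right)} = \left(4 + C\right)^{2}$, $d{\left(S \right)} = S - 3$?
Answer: $- \frac{173099}{18} \approx -9616.6$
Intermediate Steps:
$d{\left(S \right)} = -3 + S$
$j{\left(J \right)} = \frac{3}{J} + \frac{J}{-3 + J}$ ($j{\left(J \right)} = \frac{J}{-3 + J} + \frac{3}{J} = \frac{3}{J} + \frac{J}{-3 + J}$)
$G{\left(C \right)} = \frac{\left(4 + C\right)^{2}}{9}$
$- 1096 G{\left(j{\left(4 \right)} \right)} - 293 = - 1096 \frac{\left(4 + \left(\frac{3}{4} + \frac{4}{-3 + 4}\right)\right)^{2}}{9} - 293 = - 1096 \frac{\left(4 + \left(3 \cdot \frac{1}{4} + \frac{4}{1}\right)\right)^{2}}{9} - 293 = - 1096 \frac{\left(4 + \left(\frac{3}{4} + 4 \cdot 1\right)\right)^{2}}{9} - 293 = - 1096 \frac{\left(4 + \left(\frac{3}{4} + 4\right)\right)^{2}}{9} - 293 = - 1096 \frac{\left(4 + \frac{19}{4}\right)^{2}}{9} - 293 = - 1096 \frac{\left(\frac{35}{4}\right)^{2}}{9} - 293 = - 1096 \cdot \frac{1}{9} \cdot \frac{1225}{16} - 293 = \left(-1096\right) \frac{1225}{144} - 293 = - \frac{167825}{18} - 293 = - \frac{173099}{18}$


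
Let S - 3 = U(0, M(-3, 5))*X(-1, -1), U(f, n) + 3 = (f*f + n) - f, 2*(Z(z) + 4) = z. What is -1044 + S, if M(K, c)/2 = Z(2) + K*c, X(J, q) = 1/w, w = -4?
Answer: -4125/4 ≈ -1031.3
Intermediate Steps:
Z(z) = -4 + z/2
X(J, q) = -¼ (X(J, q) = 1/(-4) = -¼)
M(K, c) = -6 + 2*K*c (M(K, c) = 2*((-4 + (½)*2) + K*c) = 2*((-4 + 1) + K*c) = 2*(-3 + K*c) = -6 + 2*K*c)
U(f, n) = -3 + n + f² - f (U(f, n) = -3 + ((f*f + n) - f) = -3 + ((f² + n) - f) = -3 + ((n + f²) - f) = -3 + (n + f² - f) = -3 + n + f² - f)
S = 51/4 (S = 3 + (-3 + (-6 + 2*(-3)*5) + 0² - 1*0)*(-¼) = 3 + (-3 + (-6 - 30) + 0 + 0)*(-¼) = 3 + (-3 - 36 + 0 + 0)*(-¼) = 3 - 39*(-¼) = 3 + 39/4 = 51/4 ≈ 12.750)
-1044 + S = -1044 + 51/4 = -4125/4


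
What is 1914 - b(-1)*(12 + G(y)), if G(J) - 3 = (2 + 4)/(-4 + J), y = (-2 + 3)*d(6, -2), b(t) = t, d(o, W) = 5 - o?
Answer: 9639/5 ≈ 1927.8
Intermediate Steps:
y = -1 (y = (-2 + 3)*(5 - 1*6) = 1*(5 - 6) = 1*(-1) = -1)
G(J) = 3 + 6/(-4 + J) (G(J) = 3 + (2 + 4)/(-4 + J) = 3 + 6/(-4 + J))
1914 - b(-1)*(12 + G(y)) = 1914 - (-1)*(12 + 3*(-2 - 1)/(-4 - 1)) = 1914 - (-1)*(12 + 3*(-3)/(-5)) = 1914 - (-1)*(12 + 3*(-1/5)*(-3)) = 1914 - (-1)*(12 + 9/5) = 1914 - (-1)*69/5 = 1914 - 1*(-69/5) = 1914 + 69/5 = 9639/5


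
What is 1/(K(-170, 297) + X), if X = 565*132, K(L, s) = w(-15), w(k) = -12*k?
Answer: 1/74760 ≈ 1.3376e-5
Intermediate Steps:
K(L, s) = 180 (K(L, s) = -12*(-15) = 180)
X = 74580
1/(K(-170, 297) + X) = 1/(180 + 74580) = 1/74760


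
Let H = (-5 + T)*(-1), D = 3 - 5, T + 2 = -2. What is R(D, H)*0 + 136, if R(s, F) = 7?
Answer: 136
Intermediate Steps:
T = -4 (T = -2 - 2 = -4)
D = -2
H = 9 (H = (-5 - 4)*(-1) = -9*(-1) = 9)
R(D, H)*0 + 136 = 7*0 + 136 = 0 + 136 = 136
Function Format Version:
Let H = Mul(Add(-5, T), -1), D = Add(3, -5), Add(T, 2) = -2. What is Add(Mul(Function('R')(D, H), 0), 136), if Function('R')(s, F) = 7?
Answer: 136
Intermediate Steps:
T = -4 (T = Add(-2, -2) = -4)
D = -2
H = 9 (H = Mul(Add(-5, -4), -1) = Mul(-9, -1) = 9)
Add(Mul(Function('R')(D, H), 0), 136) = Add(Mul(7, 0), 136) = Add(0, 136) = 136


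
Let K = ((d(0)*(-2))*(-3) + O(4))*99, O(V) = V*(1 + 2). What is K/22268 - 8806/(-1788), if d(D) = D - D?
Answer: 24777019/4976898 ≈ 4.9784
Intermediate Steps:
d(D) = 0
O(V) = 3*V (O(V) = V*3 = 3*V)
K = 1188 (K = ((0*(-2))*(-3) + 3*4)*99 = (0*(-3) + 12)*99 = (0 + 12)*99 = 12*99 = 1188)
K/22268 - 8806/(-1788) = 1188/22268 - 8806/(-1788) = 1188*(1/22268) - 8806*(-1/1788) = 297/5567 + 4403/894 = 24777019/4976898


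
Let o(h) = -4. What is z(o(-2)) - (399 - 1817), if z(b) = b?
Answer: 1414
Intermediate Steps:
z(o(-2)) - (399 - 1817) = -4 - (399 - 1817) = -4 - 1*(-1418) = -4 + 1418 = 1414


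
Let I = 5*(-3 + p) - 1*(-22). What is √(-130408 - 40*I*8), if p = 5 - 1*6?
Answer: 2*I*√32762 ≈ 362.01*I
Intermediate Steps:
p = -1 (p = 5 - 6 = -1)
I = 2 (I = 5*(-3 - 1) - 1*(-22) = 5*(-4) + 22 = -20 + 22 = 2)
√(-130408 - 40*I*8) = √(-130408 - 40*2*8) = √(-130408 - 80*8) = √(-130408 - 640) = √(-131048) = 2*I*√32762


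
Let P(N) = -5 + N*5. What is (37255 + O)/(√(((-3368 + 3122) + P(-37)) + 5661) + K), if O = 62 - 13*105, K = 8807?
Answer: 39578658/9694753 - 22470*√209/9694753 ≈ 4.0490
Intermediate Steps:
P(N) = -5 + 5*N
O = -1303 (O = 62 - 1365 = -1303)
(37255 + O)/(√(((-3368 + 3122) + P(-37)) + 5661) + K) = (37255 - 1303)/(√(((-3368 + 3122) + (-5 + 5*(-37))) + 5661) + 8807) = 35952/(√((-246 + (-5 - 185)) + 5661) + 8807) = 35952/(√((-246 - 190) + 5661) + 8807) = 35952/(√(-436 + 5661) + 8807) = 35952/(√5225 + 8807) = 35952/(5*√209 + 8807) = 35952/(8807 + 5*√209)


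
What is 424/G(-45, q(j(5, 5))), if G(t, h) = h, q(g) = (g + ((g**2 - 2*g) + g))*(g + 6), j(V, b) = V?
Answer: 424/275 ≈ 1.5418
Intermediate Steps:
q(g) = g**2*(6 + g) (q(g) = (g + (g**2 - g))*(6 + g) = g**2*(6 + g))
424/G(-45, q(j(5, 5))) = 424/((5**2*(6 + 5))) = 424/((25*11)) = 424/275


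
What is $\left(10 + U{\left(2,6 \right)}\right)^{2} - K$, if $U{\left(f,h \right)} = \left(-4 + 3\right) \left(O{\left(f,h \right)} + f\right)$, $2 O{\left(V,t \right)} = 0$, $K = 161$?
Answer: $-97$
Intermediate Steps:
$O{\left(V,t \right)} = 0$ ($O{\left(V,t \right)} = \frac{1}{2} \cdot 0 = 0$)
$U{\left(f,h \right)} = - f$ ($U{\left(f,h \right)} = \left(-4 + 3\right) \left(0 + f\right) = - f$)
$\left(10 + U{\left(2,6 \right)}\right)^{2} - K = \left(10 - 2\right)^{2} - 161 = 8^{2} - 161 = 64 - 161 = -97$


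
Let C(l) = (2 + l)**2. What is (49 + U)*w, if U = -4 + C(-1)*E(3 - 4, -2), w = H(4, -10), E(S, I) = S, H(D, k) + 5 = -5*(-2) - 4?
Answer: 44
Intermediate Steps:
H(D, k) = 1 (H(D, k) = -5 + (-5*(-2) - 4) = -5 + (10 - 4) = -5 + 6 = 1)
w = 1
U = -5 (U = -4 + (2 - 1)**2*(3 - 4) = -4 + 1**2*(-1) = -4 + 1*(-1) = -4 - 1 = -5)
(49 + U)*w = (49 - 5)*1 = 44*1 = 44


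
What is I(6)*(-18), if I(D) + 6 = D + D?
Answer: -108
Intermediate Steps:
I(D) = -6 + 2*D (I(D) = -6 + (D + D) = -6 + 2*D)
I(6)*(-18) = (-6 + 2*6)*(-18) = (-6 + 12)*(-18) = 6*(-18) = -108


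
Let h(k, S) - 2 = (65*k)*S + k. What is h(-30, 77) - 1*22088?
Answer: -172266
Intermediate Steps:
h(k, S) = 2 + k + 65*S*k (h(k, S) = 2 + ((65*k)*S + k) = 2 + (65*S*k + k) = 2 + (k + 65*S*k) = 2 + k + 65*S*k)
h(-30, 77) - 1*22088 = (2 - 30 + 65*77*(-30)) - 1*22088 = (2 - 30 - 150150) - 22088 = -150178 - 22088 = -172266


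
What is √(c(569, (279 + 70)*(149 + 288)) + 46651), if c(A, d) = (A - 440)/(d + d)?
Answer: √4340449230744430/305026 ≈ 215.99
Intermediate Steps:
c(A, d) = (-440 + A)/(2*d) (c(A, d) = (-440 + A)/((2*d)) = (-440 + A)*(1/(2*d)) = (-440 + A)/(2*d))
√(c(569, (279 + 70)*(149 + 288)) + 46651) = √((-440 + 569)/(2*(((279 + 70)*(149 + 288)))) + 46651) = √((½)*129/(349*437) + 46651) = √((½)*129/152513 + 46651) = √((½)*(1/152513)*129 + 46651) = √(129/305026 + 46651) = √(14229768055/305026) = √4340449230744430/305026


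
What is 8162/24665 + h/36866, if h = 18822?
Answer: 382572461/454649945 ≈ 0.84147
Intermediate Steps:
8162/24665 + h/36866 = 8162/24665 + 18822/36866 = 8162*(1/24665) + 18822*(1/36866) = 8162/24665 + 9411/18433 = 382572461/454649945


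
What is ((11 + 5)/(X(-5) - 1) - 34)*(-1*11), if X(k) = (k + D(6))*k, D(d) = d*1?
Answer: 1210/3 ≈ 403.33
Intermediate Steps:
D(d) = d
X(k) = k*(6 + k) (X(k) = (k + 6)*k = (6 + k)*k = k*(6 + k))
((11 + 5)/(X(-5) - 1) - 34)*(-1*11) = ((11 + 5)/(-5*(6 - 5) - 1) - 34)*(-1*11) = (16/(-5*1 - 1) - 34)*(-11) = (16/(-5 - 1) - 34)*(-11) = (16/(-6) - 34)*(-11) = (16*(-⅙) - 34)*(-11) = (-8/3 - 34)*(-11) = -110/3*(-11) = 1210/3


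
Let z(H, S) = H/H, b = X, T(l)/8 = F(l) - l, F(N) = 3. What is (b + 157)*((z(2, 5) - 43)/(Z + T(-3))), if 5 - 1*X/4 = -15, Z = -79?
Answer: 9954/31 ≈ 321.10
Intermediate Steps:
T(l) = 24 - 8*l (T(l) = 8*(3 - l) = 24 - 8*l)
X = 80 (X = 20 - 4*(-15) = 20 + 60 = 80)
b = 80
z(H, S) = 1
(b + 157)*((z(2, 5) - 43)/(Z + T(-3))) = (80 + 157)*((1 - 43)/(-79 + (24 - 8*(-3)))) = 237*(-42/(-79 + (24 + 24))) = 237*(-42/(-79 + 48)) = 237*(-42/(-31)) = 237*(-42*(-1/31)) = 237*(42/31) = 9954/31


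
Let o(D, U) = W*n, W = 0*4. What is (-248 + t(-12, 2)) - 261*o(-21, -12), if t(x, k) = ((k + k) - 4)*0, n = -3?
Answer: -248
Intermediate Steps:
W = 0
t(x, k) = 0 (t(x, k) = (2*k - 4)*0 = (-4 + 2*k)*0 = 0)
o(D, U) = 0 (o(D, U) = 0*(-3) = 0)
(-248 + t(-12, 2)) - 261*o(-21, -12) = (-248 + 0) - 261*0 = -248 + 0 = -248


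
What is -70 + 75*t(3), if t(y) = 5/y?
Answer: 55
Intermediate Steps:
-70 + 75*t(3) = -70 + 75*(5/3) = -70 + 125 = 55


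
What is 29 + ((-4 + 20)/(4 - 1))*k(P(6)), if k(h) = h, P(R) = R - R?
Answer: 29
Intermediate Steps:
P(R) = 0
29 + ((-4 + 20)/(4 - 1))*k(P(6)) = 29 + ((-4 + 20)/(4 - 1))*0 = 29 + (16/3)*0 = 29 + 0 = 29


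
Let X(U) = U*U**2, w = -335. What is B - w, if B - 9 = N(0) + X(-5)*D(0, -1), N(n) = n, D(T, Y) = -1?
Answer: 469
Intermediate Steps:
X(U) = U**3
B = 134 (B = 9 + (0 + (-5)**3*(-1)) = 9 + (0 - 125*(-1)) = 9 + (0 + 125) = 9 + 125 = 134)
B - w = 134 - 1*(-335) = 134 + 335 = 469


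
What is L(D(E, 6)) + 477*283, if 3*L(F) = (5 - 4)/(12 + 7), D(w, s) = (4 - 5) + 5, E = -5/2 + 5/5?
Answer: 7694488/57 ≈ 1.3499e+5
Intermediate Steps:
E = -3/2 (E = -5*½ + 5*(⅕) = -5/2 + 1 = -3/2 ≈ -1.5000)
D(w, s) = 4 (D(w, s) = -1 + 5 = 4)
L(F) = 1/57 (L(F) = ((5 - 4)/(12 + 7))/3 = (1/19)/3 = (1*(1/19))/3 = (⅓)*(1/19) = 1/57)
L(D(E, 6)) + 477*283 = 1/57 + 477*283 = 1/57 + 134991 = 7694488/57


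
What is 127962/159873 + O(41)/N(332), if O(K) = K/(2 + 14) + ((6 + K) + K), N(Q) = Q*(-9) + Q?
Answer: 1735405725/2264654336 ≈ 0.76630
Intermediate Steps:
N(Q) = -8*Q (N(Q) = -9*Q + Q = -8*Q)
O(K) = 6 + 33*K/16 (O(K) = K/16 + (6 + 2*K) = 6 + 33*K/16)
127962/159873 + O(41)/N(332) = 127962/159873 + (6 + (33/16)*41)/((-8*332)) = 127962*(1/159873) + (6 + 1353/16)/(-2656) = 42654/53291 + (1449/16)*(-1/2656) = 42654/53291 - 1449/42496 = 1735405725/2264654336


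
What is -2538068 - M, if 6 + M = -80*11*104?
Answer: -2446542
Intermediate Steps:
M = -91526 (M = -6 - 80*11*104 = -6 - 880*104 = -6 - 91520 = -91526)
-2538068 - M = -2538068 - 1*(-91526) = -2538068 + 91526 = -2446542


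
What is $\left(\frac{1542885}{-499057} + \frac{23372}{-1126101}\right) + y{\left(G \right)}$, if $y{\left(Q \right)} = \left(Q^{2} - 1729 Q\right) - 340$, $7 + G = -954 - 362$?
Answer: $\frac{2269002442425268603}{561988586757} \approx 4.0375 \cdot 10^{6}$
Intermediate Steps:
$G = -1323$ ($G = -7 - 1316 = -1323$)
$y{\left(Q \right)} = -340 + Q^{2} - 1729 Q$
$\left(\frac{1542885}{-499057} + \frac{23372}{-1126101}\right) + y{\left(G \right)} = \left(\frac{1542885}{-499057} + \frac{23372}{-1126101}\right) - \left(-2287127 - 1750329\right) = \left(1542885 \left(- \frac{1}{499057}\right) + 23372 \left(- \frac{1}{1126101}\right)\right) + \left(-340 + 1750329 + 2287467\right) = \left(- \frac{1542885}{499057} - \frac{23372}{1126101}\right) + 4037456 = - \frac{1749108301589}{561988586757} + 4037456 = \frac{2269002442425268603}{561988586757}$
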